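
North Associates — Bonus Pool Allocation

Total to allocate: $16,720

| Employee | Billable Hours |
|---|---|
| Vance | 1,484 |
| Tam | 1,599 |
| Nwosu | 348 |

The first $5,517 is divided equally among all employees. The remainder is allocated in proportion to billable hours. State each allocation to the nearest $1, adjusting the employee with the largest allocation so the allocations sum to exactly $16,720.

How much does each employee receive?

$5,517 shared equally gives $1,839 per employee.
Remainder $11,203 by billable hours (total 3,431): Vance 4,845.60 → $4,846; Tam 5,221.10 → $5,221; Nwosu 1,136.30 → $1,136.
Totals: Vance $1,839 + $4,846 = $6,685; Tam $1,839 + $5,221 = $7,060; Nwosu $1,839 + $1,136 = $2,975.

Vance: $6,685; Tam: $7,060; Nwosu: $2,975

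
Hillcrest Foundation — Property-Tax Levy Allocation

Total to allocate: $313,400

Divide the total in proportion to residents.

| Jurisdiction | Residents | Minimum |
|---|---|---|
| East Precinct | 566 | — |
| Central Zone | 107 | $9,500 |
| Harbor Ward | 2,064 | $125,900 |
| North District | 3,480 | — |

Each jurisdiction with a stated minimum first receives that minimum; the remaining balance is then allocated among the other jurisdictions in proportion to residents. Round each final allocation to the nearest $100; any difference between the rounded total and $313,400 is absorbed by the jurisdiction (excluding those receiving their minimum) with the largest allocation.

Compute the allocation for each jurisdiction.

Fund the minimums — Central Zone $9,500; Harbor Ward $125,900. Residual $178,000.
Residual split over remaining residents 4,046: East Precinct 24,900.64 → $24,900; North District 153,099.36 → $153,100.

East Precinct: $24,900 | Central Zone: $9,500 | Harbor Ward: $125,900 | North District: $153,100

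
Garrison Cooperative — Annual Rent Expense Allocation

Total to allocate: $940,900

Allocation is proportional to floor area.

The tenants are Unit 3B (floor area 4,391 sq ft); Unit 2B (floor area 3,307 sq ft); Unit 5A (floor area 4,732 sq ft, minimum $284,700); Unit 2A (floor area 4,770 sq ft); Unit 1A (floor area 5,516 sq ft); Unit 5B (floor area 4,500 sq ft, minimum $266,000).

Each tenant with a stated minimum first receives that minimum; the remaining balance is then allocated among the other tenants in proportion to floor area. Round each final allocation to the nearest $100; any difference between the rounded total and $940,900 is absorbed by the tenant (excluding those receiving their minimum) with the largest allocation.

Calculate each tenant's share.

Unit 3B: $95,300; Unit 2B: $71,800; Unit 5A: $284,700; Unit 2A: $103,500; Unit 1A: $119,600; Unit 5B: $266,000

Minimums first: Unit 5A $284,700; Unit 5B $266,000. Balance $390,200.
Balance split over remaining floor area 17,984: Unit 3B 95,271.81 → $95,300; Unit 2B 71,752.19 → $71,800; Unit 2A 103,495.00 → $103,500; Unit 1A 119,681.01 → $119,700.
Rounding difference −$100 applied to Unit 1A → $119,600.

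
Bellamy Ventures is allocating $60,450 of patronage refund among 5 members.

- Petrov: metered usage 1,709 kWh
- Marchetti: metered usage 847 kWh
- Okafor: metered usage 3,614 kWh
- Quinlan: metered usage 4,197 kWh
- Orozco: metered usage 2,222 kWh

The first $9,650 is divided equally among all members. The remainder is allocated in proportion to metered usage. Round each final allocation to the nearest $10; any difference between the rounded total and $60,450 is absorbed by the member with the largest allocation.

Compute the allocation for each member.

First tranche $9,650 split equally: $1,930 each.
Remainder $50,800 by metered usage (total 12,589): Petrov 6,896.27 → $6,900; Marchetti 3,417.87 → $3,420; Okafor 14,583.46 → $14,580; Quinlan 16,936.02 → $16,940; Orozco 8,966.37 → $8,970.
Rounding difference −$10 on remainder applied to Quinlan.
Totals: Petrov $1,930 + $6,900 = $8,830; Marchetti $1,930 + $3,420 = $5,350; Okafor $1,930 + $14,580 = $16,510; Quinlan $1,930 + $16,930 = $18,860; Orozco $1,930 + $8,970 = $10,900.

Petrov: $8,830 · Marchetti: $5,350 · Okafor: $16,510 · Quinlan: $18,860 · Orozco: $10,900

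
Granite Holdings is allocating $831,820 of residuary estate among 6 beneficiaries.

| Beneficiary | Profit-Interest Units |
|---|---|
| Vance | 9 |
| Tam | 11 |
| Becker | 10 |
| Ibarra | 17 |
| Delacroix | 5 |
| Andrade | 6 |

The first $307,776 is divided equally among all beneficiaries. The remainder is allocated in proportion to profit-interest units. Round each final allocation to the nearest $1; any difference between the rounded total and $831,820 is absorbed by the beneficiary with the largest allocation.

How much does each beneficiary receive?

First tranche $307,776 split equally: $51,296 each.
Remainder $524,044 by profit-interest units (total 58): Vance 81,317.17 → $81,317; Tam 99,387.66 → $99,388; Becker 90,352.41 → $90,352; Ibarra 153,599.10 → $153,599; Delacroix 45,176.21 → $45,176; Andrade 54,211.45 → $54,211.
Rounding difference +$1 on remainder applied to Ibarra.
Totals: Vance $51,296 + $81,317 = $132,613; Tam $51,296 + $99,388 = $150,684; Becker $51,296 + $90,352 = $141,648; Ibarra $51,296 + $153,600 = $204,896; Delacroix $51,296 + $45,176 = $96,472; Andrade $51,296 + $54,211 = $105,507.

Vance: $132,613; Tam: $150,684; Becker: $141,648; Ibarra: $204,896; Delacroix: $96,472; Andrade: $105,507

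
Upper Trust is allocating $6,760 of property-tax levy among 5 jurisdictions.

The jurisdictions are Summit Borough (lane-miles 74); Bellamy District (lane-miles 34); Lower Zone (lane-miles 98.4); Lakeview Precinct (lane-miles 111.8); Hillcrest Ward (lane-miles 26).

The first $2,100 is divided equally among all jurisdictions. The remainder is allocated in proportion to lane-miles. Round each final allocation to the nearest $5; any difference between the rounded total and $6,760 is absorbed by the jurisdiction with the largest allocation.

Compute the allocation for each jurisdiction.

Summit Borough: $1,420; Bellamy District: $880; Lower Zone: $1,750; Lakeview Precinct: $1,940; Hillcrest Ward: $770

$2,100 shared equally gives $420 per jurisdiction.
Remainder $4,660 by lane-miles (total 344.2): Summit Borough 1,001.86 → $1,000; Bellamy District 460.31 → $460; Lower Zone 1,332.20 → $1,330; Lakeview Precinct 1,513.62 → $1,515; Hillcrest Ward 352.00 → $350.
Rounding difference +$5 on remainder applied to Lakeview Precinct.
Totals: Summit Borough $420 + $1,000 = $1,420; Bellamy District $420 + $460 = $880; Lower Zone $420 + $1,330 = $1,750; Lakeview Precinct $420 + $1,520 = $1,940; Hillcrest Ward $420 + $350 = $770.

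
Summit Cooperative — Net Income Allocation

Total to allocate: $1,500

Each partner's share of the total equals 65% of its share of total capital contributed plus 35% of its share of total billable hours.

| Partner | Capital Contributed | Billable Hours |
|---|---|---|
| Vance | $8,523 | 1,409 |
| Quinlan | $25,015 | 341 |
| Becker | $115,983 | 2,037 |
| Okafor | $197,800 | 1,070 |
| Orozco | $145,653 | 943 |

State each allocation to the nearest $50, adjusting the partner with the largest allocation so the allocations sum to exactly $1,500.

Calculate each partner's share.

Capital contributed total 492,974; billable hours total 5,800.
Combined weights (65% capital contributed + 35% billable hours): Vance 0.0963; Quinlan 0.0536; Becker 0.2758; Okafor 0.3254; Orozco 0.2490.
Proportional shares: Vance 144.40; Quinlan 80.34; Becker 413.77; Okafor 488.06; Orozco 373.43.
After rounding ($50): Vance $150; Quinlan $100; Becker $400; Okafor $500; Orozco $350. Sum = $1,500.
Rounded total matches; no reconciliation needed.

Vance: $150; Quinlan: $100; Becker: $400; Okafor: $500; Orozco: $350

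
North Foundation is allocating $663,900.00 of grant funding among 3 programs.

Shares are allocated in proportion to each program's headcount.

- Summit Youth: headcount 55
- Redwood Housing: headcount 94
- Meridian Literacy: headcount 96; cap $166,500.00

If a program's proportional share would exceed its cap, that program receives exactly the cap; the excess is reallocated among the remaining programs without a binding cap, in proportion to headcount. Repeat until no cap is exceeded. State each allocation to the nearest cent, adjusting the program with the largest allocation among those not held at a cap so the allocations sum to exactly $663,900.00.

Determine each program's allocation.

Summit Youth: $183,604.03 | Redwood Housing: $313,795.97 | Meridian Literacy: $166,500.00

Headcount total: 245.
Unconstrained shares: Summit Youth 149,038.7755; Redwood Housing 254,720.8163; Meridian Literacy 260,140.4082.
Held at cap: Meridian Literacy ($166,500.00); residual $497,400.00 reallocated over remaining headcount 149.
Remaining shares: Summit Youth 183,604.0268 → $183,604.03; Redwood Housing 313,795.9732 → $313,795.97.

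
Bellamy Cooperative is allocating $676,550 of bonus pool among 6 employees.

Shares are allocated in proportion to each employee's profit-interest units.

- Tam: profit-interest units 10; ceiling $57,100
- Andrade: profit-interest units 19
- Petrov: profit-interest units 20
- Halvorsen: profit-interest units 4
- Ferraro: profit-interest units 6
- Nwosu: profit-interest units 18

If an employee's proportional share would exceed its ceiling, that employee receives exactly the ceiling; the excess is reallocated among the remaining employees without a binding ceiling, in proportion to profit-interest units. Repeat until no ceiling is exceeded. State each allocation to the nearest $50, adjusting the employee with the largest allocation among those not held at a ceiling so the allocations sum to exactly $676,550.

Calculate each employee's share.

Tam: $57,100 | Andrade: $175,650 | Petrov: $184,950 | Halvorsen: $37,000 | Ferraro: $55,450 | Nwosu: $166,400

Profit-interest units total: 77.
Unconstrained shares: Tam 87,863.64; Andrade 166,940.91; Petrov 175,727.27; Halvorsen 35,145.45; Ferraro 52,718.18; Nwosu 158,154.55.
Capped: Tam ($57,100); remaining pool $619,450 reallocated over remaining profit-interest units 67.
Remaining shares: Andrade 175,664.93 → $175,650; Petrov 184,910.45 → $184,900; Halvorsen 36,982.09 → $37,000; Ferraro 55,473.13 → $55,450; Nwosu 166,419.40 → $166,400.
Rounding difference +$50 applied to Petrov → $184,950.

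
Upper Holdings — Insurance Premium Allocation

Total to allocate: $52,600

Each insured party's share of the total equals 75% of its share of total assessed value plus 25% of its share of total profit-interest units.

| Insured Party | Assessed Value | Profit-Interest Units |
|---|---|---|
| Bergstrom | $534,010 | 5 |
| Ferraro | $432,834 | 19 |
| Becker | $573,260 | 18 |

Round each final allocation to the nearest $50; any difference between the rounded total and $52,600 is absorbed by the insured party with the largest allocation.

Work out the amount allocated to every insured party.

Totals — assessed value 1,540,104, profit-interest units 42.
Composite weights (75% assessed value + 25% profit-interest units): Bergstrom 0.2898; Ferraro 0.3239; Becker 0.3863.
Unrounded shares: Bergstrom 15,244.22; Ferraro 17,035.92; Becker 20,319.86.
After rounding ($50): Bergstrom $15,250; Ferraro $17,050; Becker $20,300. Sum = $52,600.
No rounding difference to absorb.

Bergstrom: $15,250 | Ferraro: $17,050 | Becker: $20,300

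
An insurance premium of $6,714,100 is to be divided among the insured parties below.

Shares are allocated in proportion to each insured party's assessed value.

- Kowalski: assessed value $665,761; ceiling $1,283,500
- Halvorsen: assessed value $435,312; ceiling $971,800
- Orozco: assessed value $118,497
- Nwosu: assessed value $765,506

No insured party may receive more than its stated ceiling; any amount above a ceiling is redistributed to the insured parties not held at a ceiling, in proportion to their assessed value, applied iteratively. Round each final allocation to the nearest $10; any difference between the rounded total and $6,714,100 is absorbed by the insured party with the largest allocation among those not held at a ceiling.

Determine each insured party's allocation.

Sum of assessed value: 1,985,076.
Unconstrained shares: Kowalski 2,251,795.87; Halvorsen 1,472,350.83; Orozco 400,791.06; Nwosu 2,589,162.25.
Cap binds for Kowalski ($1,283,500), Halvorsen ($971,800); remaining pool $4,458,800 reallocated over remaining assessed value 884,003.
Shares after redistribution: Orozco 597,683.97 → $597,680; Nwosu 3,861,116.03 → $3,861,120.

Kowalski: $1,283,500 · Halvorsen: $971,800 · Orozco: $597,680 · Nwosu: $3,861,120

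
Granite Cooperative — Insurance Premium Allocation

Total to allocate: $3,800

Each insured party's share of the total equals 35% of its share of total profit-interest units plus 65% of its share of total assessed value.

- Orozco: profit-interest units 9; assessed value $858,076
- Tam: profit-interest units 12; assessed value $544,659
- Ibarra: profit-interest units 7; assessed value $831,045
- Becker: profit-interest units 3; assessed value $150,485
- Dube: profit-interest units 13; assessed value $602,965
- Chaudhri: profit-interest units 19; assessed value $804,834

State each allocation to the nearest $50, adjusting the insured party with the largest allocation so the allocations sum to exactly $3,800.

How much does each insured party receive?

Profit-interest units total 63; assessed value total 3,792,064.
Blended shares (35% profit-interest units + 65% assessed value): Orozco 0.1971; Tam 0.1600; Ibarra 0.1813; Becker 0.0425; Dube 0.1756; Chaudhri 0.2435.
Raw shares: Orozco 748.92; Tam 608.10; Ibarra 689.09; Becker 161.35; Dube 667.19; Chaudhri 925.35.
At nearest $50: Orozco $750; Tam $600; Ibarra $700; Becker $150; Dube $650; Chaudhri $950. Sum = $3,800.
Sum already equals the total — no adjustment.

Orozco: $750; Tam: $600; Ibarra: $700; Becker: $150; Dube: $650; Chaudhri: $950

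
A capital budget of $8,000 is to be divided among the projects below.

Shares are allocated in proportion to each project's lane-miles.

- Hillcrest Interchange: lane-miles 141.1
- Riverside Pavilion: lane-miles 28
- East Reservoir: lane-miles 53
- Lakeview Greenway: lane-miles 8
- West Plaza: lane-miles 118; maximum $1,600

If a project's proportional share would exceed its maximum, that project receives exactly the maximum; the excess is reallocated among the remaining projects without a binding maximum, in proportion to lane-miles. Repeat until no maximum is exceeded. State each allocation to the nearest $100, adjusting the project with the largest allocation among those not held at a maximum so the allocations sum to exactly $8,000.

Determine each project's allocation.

Total lane-miles = 348.1.
Pro-rata shares before constraints: Hillcrest Interchange 3,242.75; Riverside Pavilion 643.49; East Reservoir 1,218.04; Lakeview Greenway 183.86; West Plaza 2,711.86.
Capped: West Plaza ($1,600); remaining pool $6,400 reallocated over remaining lane-miles 230.1.
Shares after redistribution: Hillcrest Interchange 3,924.55 → $3,900; Riverside Pavilion 778.79 → $800; East Reservoir 1,474.14 → $1,500; Lakeview Greenway 222.51 → $200.

Hillcrest Interchange: $3,900 | Riverside Pavilion: $800 | East Reservoir: $1,500 | Lakeview Greenway: $200 | West Plaza: $1,600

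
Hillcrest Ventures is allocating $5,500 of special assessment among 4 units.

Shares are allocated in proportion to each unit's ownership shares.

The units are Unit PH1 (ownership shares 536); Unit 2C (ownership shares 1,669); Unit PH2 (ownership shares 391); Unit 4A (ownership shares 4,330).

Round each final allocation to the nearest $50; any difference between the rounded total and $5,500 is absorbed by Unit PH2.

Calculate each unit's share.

Unit PH1: $450 · Unit 2C: $1,350 · Unit PH2: $250 · Unit 4A: $3,450

Ownership shares total: 6,926.
Raw shares: Unit PH1 536/6,926 × $5,500 = 425.64; Unit 2C 1,669/6,926 × $5,500 = 1,325.37; Unit PH2 391/6,926 × $5,500 = 310.50; Unit 4A 4,330/6,926 × $5,500 = 3,438.49.
At nearest $50: Unit PH1 $450; Unit 2C $1,350; Unit PH2 $300; Unit 4A $3,450. Sum = $5,550.
Difference $5,500 − $5,550 = −$50 applied to Unit PH2: Unit PH2 becomes $250.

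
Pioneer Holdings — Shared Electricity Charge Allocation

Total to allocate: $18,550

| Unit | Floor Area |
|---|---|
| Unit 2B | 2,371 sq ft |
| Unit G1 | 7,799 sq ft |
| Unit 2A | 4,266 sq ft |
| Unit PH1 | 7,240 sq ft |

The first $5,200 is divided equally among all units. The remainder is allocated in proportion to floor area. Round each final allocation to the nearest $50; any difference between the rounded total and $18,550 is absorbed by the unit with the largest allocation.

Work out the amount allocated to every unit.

First tranche $5,200 split equally: $1,300 each.
Remainder $13,350 by floor area (total 21,676): Unit 2B 1,460.27 → $1,450; Unit G1 4,803.31 → $4,800; Unit 2A 2,627.38 → $2,650; Unit PH1 4,459.03 → $4,450.
Totals: Unit 2B $1,300 + $1,450 = $2,750; Unit G1 $1,300 + $4,800 = $6,100; Unit 2A $1,300 + $2,650 = $3,950; Unit PH1 $1,300 + $4,450 = $5,750.

Unit 2B: $2,750 · Unit G1: $6,100 · Unit 2A: $3,950 · Unit PH1: $5,750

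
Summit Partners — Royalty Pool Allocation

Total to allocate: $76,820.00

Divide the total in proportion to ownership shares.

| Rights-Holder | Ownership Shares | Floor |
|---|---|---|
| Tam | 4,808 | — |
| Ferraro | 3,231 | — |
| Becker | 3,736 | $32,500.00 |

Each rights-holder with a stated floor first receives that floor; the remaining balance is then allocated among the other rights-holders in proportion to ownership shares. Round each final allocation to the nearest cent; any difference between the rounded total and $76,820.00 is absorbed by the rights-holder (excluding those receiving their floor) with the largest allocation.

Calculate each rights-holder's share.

Minimums first: Becker $32,500.00. Remaining pool $44,320.00.
Remaining pool split over remaining ownership shares 8,039: Tam 26,507.0979 → $26,507.10; Ferraro 17,812.9021 → $17,812.90.

Tam: $26,507.10; Ferraro: $17,812.90; Becker: $32,500.00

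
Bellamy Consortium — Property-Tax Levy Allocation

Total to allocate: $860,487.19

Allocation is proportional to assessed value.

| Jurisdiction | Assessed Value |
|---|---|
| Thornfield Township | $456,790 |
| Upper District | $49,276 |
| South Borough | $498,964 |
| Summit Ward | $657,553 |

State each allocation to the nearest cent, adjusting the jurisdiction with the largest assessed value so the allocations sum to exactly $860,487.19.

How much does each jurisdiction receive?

Thornfield Township: $236,416.43; Upper District: $25,503.31; South Borough: $258,244.03; Summit Ward: $340,323.42

Combined assessed value = 456,790 + 49,276 + 498,964 + 657,553 = 1,662,583.
Raw shares: Thornfield Township 236,416.4337; Upper District 25,503.3083; South Borough 258,244.0277; Summit Ward 340,323.4204.
Rounded to nearest cent: Thornfield Township $236,416.43; Upper District $25,503.31; South Borough $258,244.03; Summit Ward $340,323.42. Sum = $860,487.19.
Rounded total matches; no reconciliation needed.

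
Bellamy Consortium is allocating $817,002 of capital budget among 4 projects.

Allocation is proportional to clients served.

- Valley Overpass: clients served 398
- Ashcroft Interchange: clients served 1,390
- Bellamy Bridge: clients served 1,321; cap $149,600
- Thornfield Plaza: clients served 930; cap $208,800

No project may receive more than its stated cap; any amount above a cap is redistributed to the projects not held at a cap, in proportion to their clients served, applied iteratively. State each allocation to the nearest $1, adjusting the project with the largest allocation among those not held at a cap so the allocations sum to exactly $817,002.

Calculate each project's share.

Valley Overpass: $102,083 · Ashcroft Interchange: $356,519 · Bellamy Bridge: $149,600 · Thornfield Plaza: $208,800

Combined clients served = 4,039.
Pro-rata shares before constraints: Valley Overpass 80,506.76; Ashcroft Interchange 281,166.82; Bellamy Bridge 267,209.62; Thornfield Plaza 188,118.81.
Held at cap: Bellamy Bridge ($149,600); residual $667,402 reallocated over remaining clients served 2,718.
Held at cap: Thornfield Plaza ($208,800); residual $458,602 reallocated over remaining clients served 1,788.
Shares after redistribution: Valley Overpass 102,082.55 → $102,083; Ashcroft Interchange 356,519.45 → $356,519.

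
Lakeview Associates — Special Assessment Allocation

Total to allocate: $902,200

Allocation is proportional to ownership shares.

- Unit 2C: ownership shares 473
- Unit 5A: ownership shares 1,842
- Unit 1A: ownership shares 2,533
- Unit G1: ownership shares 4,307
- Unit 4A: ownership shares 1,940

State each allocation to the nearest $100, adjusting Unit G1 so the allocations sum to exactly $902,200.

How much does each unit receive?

Total ownership shares = 11,095.
Proportional shares: Unit 2C 473/11,095 × $902,200 = 38,462.42; Unit 5A 1,842/11,095 × $902,200 = 149,783.90; Unit 1A 2,533/11,095 × $902,200 = 205,973.20; Unit G1 4,307/11,095 × $902,200 = 350,227.62; Unit 4A 1,940/11,095 × $902,200 = 157,752.86.
After rounding ($100): Unit 2C $38,500; Unit 5A $149,800; Unit 1A $206,000; Unit G1 $350,200; Unit 4A $157,800. Sum = $902,300.
Difference $902,200 − $902,300 = −$100 applied to Unit G1: Unit G1 becomes $350,100.

Unit 2C: $38,500 | Unit 5A: $149,800 | Unit 1A: $206,000 | Unit G1: $350,100 | Unit 4A: $157,800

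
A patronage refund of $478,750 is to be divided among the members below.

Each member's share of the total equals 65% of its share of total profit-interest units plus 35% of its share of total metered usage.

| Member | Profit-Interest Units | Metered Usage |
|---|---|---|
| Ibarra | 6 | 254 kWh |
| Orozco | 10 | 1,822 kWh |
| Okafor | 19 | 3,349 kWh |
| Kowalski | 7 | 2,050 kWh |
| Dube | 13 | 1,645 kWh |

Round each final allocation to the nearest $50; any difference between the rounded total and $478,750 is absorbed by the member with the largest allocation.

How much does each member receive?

Ibarra: $38,600 | Orozco: $90,050 | Okafor: $169,050 | Kowalski: $77,250 | Dube: $103,800

Profit-interest units total 55; metered usage total 9,120.
Composite weights (65% profit-interest units + 35% metered usage): Ibarra 0.0807; Orozco 0.1881; Okafor 0.3531; Kowalski 0.1614; Dube 0.2168.
Proportional shares: Ibarra 38,614.49; Orozco 90,055.30; Okafor 169,032.59; Kowalski 77,270.50; Dube 103,777.13.
After rounding ($50): Ibarra $38,600; Orozco $90,050; Okafor $169,050; Kowalski $77,250; Dube $103,800. Sum = $478,750.
Sum already equals the total — no adjustment.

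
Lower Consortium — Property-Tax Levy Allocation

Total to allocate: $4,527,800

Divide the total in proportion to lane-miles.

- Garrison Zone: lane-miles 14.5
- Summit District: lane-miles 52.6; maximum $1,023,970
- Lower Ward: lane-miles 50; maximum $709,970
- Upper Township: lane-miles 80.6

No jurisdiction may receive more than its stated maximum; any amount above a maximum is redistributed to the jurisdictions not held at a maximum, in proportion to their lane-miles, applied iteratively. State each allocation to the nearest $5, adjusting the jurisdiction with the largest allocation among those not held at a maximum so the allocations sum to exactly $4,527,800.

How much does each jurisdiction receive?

Total lane-miles = 197.7.
Unconstrained shares: Garrison Zone 332,084.47; Summit District 1,204,665.05; Lower Ward 1,145,118.87; Upper Township 1,845,931.61.
Cap binds for Summit District ($1,023,970), Lower Ward ($709,970); remaining pool $2,793,860 reallocated over remaining lane-miles 95.1.
Redistributed shares: Garrison Zone 425,982.86 → $425,985; Upper Township 2,367,877.14 → $2,367,875.

Garrison Zone: $425,985 · Summit District: $1,023,970 · Lower Ward: $709,970 · Upper Township: $2,367,875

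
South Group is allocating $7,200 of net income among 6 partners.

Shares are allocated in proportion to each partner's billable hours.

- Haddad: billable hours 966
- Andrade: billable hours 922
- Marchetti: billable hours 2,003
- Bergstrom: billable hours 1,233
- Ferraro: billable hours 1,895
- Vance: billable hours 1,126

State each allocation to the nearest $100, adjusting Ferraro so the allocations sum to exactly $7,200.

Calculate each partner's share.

Haddad: $900 | Andrade: $800 | Marchetti: $1,800 | Bergstrom: $1,100 | Ferraro: $1,600 | Vance: $1,000

Total billable hours = 8,145.
Raw shares: Haddad 966/8,145 × $7,200 = 853.92; Andrade 922/8,145 × $7,200 = 815.03; Marchetti 2,003/8,145 × $7,200 = 1,770.61; Bergstrom 1,233/8,145 × $7,200 = 1,089.94; Ferraro 1,895/8,145 × $7,200 = 1,675.14; Vance 1,126/8,145 × $7,200 = 995.36.
Rounded to nearest $100: Haddad $900; Andrade $800; Marchetti $1,800; Bergstrom $1,100; Ferraro $1,700; Vance $1,000. Sum = $7,300.
Difference $7,200 − $7,300 = −$100 applied to Ferraro: Ferraro becomes $1,600.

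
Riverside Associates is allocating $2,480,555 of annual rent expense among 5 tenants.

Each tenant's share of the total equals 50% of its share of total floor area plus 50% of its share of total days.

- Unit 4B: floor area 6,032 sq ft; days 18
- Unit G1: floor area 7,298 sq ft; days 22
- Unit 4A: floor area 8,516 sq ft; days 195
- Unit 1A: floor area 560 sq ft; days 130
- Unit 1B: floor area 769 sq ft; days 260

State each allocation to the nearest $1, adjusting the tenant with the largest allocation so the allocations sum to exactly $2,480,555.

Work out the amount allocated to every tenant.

Floor area total 23,175; days total 625.
Blended shares (50% floor area + 50% days): Unit 4B 0.1445; Unit G1 0.1751; Unit 4A 0.3397; Unit 1A 0.1161; Unit 1B 0.2246.
Unrounded shares: Unit 4B 358,540.01; Unit G1 434,231.45; Unit 4A 842,725.08; Unit 1A 287,947.75; Unit 1B 557,110.71.
At nearest $1: Unit 4B $358,540; Unit G1 $434,231; Unit 4A $842,725; Unit 1A $287,948; Unit 1B $557,111. Sum = $2,480,555.
Rounded total matches; no reconciliation needed.

Unit 4B: $358,540 | Unit G1: $434,231 | Unit 4A: $842,725 | Unit 1A: $287,948 | Unit 1B: $557,111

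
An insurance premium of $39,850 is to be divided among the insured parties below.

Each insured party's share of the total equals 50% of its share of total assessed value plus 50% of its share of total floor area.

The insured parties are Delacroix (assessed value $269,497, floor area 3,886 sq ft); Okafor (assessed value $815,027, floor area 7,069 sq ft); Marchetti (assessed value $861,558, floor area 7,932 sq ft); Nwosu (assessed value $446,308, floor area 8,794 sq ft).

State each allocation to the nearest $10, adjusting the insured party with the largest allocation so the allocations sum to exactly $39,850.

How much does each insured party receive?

Delacroix: $5,040; Okafor: $11,880; Marchetti: $12,880; Nwosu: $10,050

Assessed value total 2,392,390; floor area total 27,681.
Blended shares (50% assessed value + 50% floor area): Delacroix 0.1265; Okafor 0.2980; Marchetti 0.3233; Nwosu 0.2521.
Raw shares: Delacroix 5,041.68; Okafor 11,876.27; Marchetti 12,884.99; Nwosu 10,047.06.
Rounded to nearest $10: Delacroix $5,040; Okafor $11,880; Marchetti $12,880; Nwosu $10,050. Sum = $39,850.
Sum already equals the total — no adjustment.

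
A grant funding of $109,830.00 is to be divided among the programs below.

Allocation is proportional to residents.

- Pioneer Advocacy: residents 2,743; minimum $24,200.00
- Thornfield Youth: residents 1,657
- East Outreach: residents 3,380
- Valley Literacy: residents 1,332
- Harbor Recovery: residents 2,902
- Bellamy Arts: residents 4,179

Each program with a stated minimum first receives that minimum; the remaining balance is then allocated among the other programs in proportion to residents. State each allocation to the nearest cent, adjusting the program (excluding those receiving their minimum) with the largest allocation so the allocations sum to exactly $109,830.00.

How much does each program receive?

Pioneer Advocacy: $24,200.00 · Thornfield Youth: $10,549.36 · East Outreach: $21,518.91 · Valley Literacy: $8,480.23 · Harbor Recovery: $18,475.71 · Bellamy Arts: $26,605.79

Minimums first: Pioneer Advocacy $24,200.00. Balance $85,630.00.
Balance split over remaining residents 13,450: Thornfield Youth 10,549.3613 → $10,549.36; East Outreach 21,518.9145 → $21,518.91; Valley Literacy 8,480.2349 → $8,480.23; Harbor Recovery 18,475.7071 → $18,475.71; Bellamy Arts 26,605.7822 → $26,605.78.
Rounding difference +$0.01 applied to Bellamy Arts → $26,605.79.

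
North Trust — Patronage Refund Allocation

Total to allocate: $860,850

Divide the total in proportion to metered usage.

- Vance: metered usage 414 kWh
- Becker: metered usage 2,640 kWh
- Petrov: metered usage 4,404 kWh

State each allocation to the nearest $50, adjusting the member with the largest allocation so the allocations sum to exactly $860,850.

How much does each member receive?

Total metered usage = 7,458.
Proportional shares: Vance 414/7,458 × $860,850 = 47,786.52; Becker 2,640/7,458 × $860,850 = 304,725.66; Petrov 4,404/7,458 × $860,850 = 508,337.81.
After rounding ($50): Vance $47,800; Becker $304,750; Petrov $508,350. Sum = $860,900.
Difference $860,850 − $860,900 = −$50 applied to largest allocation (Petrov): Petrov becomes $508,300.

Vance: $47,800 · Becker: $304,750 · Petrov: $508,300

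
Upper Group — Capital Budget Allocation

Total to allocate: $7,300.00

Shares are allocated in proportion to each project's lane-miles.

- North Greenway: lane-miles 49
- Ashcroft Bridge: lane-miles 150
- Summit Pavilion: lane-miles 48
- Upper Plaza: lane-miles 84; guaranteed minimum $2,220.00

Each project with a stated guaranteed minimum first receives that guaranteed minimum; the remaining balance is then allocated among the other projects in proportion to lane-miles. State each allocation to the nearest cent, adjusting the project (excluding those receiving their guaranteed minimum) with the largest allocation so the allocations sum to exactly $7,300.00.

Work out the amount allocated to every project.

North Greenway: $1,007.77 · Ashcroft Bridge: $3,085.02 · Summit Pavilion: $987.21 · Upper Plaza: $2,220.00

Minimums first: Upper Plaza $2,220.00. Remaining pool $5,080.00.
Remaining pool split over remaining lane-miles 247: North Greenway 1,007.7733 → $1,007.77; Ashcroft Bridge 3,085.0202 → $3,085.02; Summit Pavilion 987.2065 → $987.21.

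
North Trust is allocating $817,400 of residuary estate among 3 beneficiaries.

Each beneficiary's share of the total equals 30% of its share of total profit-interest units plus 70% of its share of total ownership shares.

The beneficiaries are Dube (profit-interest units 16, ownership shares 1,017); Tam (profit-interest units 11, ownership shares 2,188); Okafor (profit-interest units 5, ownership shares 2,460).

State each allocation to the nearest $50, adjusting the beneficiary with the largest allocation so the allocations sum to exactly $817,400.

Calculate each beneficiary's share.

Dube: $225,350 | Tam: $305,250 | Okafor: $286,800

Totals — profit-interest units 32, ownership shares 5,665.
Combined weights (30% profit-interest units + 70% ownership shares): Dube 0.2757; Tam 0.3735; Okafor 0.3508.
Raw shares: Dube 225,329.69; Tam 305,288.17; Okafor 286,782.14.
After rounding ($50): Dube $225,350; Tam $305,300; Okafor $286,800. Sum = $817,450.
Difference $817,400 − $817,450 = −$50 applied to largest allocation (Tam): Tam becomes $305,250.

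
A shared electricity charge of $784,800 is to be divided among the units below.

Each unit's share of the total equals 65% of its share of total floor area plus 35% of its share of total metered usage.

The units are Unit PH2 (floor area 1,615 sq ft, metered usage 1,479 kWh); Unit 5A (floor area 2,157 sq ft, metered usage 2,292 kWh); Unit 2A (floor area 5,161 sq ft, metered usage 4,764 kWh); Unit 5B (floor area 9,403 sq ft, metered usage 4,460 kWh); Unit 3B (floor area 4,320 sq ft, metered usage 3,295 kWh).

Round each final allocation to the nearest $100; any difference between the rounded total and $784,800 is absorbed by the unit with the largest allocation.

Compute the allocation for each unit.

Unit PH2: $61,300; Unit 5A: $87,200; Unit 2A: $196,500; Unit 5B: $287,000; Unit 3B: $152,800

Floor area total 22,656; metered usage total 16,290.
Combined weights (65% floor area + 35% metered usage): Unit PH2 0.0781; Unit 5A 0.1111; Unit 2A 0.2504; Unit 5B 0.3656; Unit 3B 0.1947.
Pro-rata amounts: Unit PH2 61,301.88; Unit 5A 87,214.20; Unit 2A 196,534.50; Unit 5B 286,920.89; Unit 3B 152,828.53.
Rounded to nearest $100: Unit PH2 $61,300; Unit 5A $87,200; Unit 2A $196,500; Unit 5B $286,900; Unit 3B $152,800. Sum = $784,700.
Difference $784,800 − $784,700 = +$100 applied to largest allocation (Unit 5B): Unit 5B becomes $287,000.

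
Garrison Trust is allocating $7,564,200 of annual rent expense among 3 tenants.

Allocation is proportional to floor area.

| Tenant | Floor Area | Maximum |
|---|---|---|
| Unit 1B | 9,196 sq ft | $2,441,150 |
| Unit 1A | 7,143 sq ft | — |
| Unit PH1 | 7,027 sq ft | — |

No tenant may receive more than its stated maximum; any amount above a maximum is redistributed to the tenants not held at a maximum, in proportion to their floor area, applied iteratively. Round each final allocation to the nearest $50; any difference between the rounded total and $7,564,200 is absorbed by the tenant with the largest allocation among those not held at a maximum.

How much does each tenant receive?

Unit 1B: $2,441,150 | Unit 1A: $2,582,500 | Unit PH1: $2,540,550

Sum of floor area: 23,366.
Unconstrained shares: Unit 1B 2,976,991.49; Unit 1A 2,312,380.41; Unit PH1 2,274,828.10.
Capped: Unit 1B ($2,441,150); balance $5,123,050 reallocated over remaining floor area 14,170.
Shares after redistribution: Unit 1A 2,582,494.44 → $2,582,500; Unit PH1 2,540,555.56 → $2,540,550.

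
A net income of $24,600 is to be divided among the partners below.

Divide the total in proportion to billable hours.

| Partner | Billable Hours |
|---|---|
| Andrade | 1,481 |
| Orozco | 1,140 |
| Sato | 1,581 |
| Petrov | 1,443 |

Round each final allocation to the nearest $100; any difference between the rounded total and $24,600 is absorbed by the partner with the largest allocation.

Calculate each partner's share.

Combined billable hours = 5,645.
Raw shares: Andrade 1,481/5,645 × $24,600 = 6,453.96; Orozco 1,140/5,645 × $24,600 = 4,967.94; Sato 1,581/5,645 × $24,600 = 6,889.74; Petrov 1,443/5,645 × $24,600 = 6,288.36.
At nearest $100: Andrade $6,500; Orozco $5,000; Sato $6,900; Petrov $6,300. Sum = $24,700.
Difference $24,600 − $24,700 = −$100 applied to largest allocation (Sato): Sato becomes $6,800.

Andrade: $6,500 | Orozco: $5,000 | Sato: $6,800 | Petrov: $6,300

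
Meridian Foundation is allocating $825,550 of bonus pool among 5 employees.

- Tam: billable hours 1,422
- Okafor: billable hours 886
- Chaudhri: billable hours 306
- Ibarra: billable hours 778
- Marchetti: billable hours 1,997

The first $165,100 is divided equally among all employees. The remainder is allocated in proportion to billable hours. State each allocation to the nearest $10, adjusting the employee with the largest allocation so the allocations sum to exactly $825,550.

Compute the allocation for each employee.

Equal tier: $165,100 ÷ 5 = $33,020 apiece.
Remainder $660,450 by billable hours (total 5,389): Tam 174,273.50 → $174,270; Okafor 108,583.91 → $108,580; Chaudhri 37,501.89 → $37,500; Ibarra 95,347.95 → $95,350; Marchetti 244,742.74 → $244,740.
Rounding difference +$10 on remainder applied to Marchetti.
Totals: Tam $33,020 + $174,270 = $207,290; Okafor $33,020 + $108,580 = $141,600; Chaudhri $33,020 + $37,500 = $70,520; Ibarra $33,020 + $95,350 = $128,370; Marchetti $33,020 + $244,750 = $277,770.

Tam: $207,290 · Okafor: $141,600 · Chaudhri: $70,520 · Ibarra: $128,370 · Marchetti: $277,770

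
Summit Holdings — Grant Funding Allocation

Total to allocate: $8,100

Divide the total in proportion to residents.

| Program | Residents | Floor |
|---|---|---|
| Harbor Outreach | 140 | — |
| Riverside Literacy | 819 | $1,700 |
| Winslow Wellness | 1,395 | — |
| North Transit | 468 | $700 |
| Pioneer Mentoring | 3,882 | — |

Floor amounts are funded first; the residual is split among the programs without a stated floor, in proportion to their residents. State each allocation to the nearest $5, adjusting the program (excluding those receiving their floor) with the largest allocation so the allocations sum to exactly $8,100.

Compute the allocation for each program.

Fund the minimums — Riverside Literacy $1,700; North Transit $700. Remaining pool $5,700.
Remaining pool split over remaining residents 5,417: Harbor Outreach 147.31 → $145; Winslow Wellness 1,467.88 → $1,470; Pioneer Mentoring 4,084.81 → $4,085.

Harbor Outreach: $145 · Riverside Literacy: $1,700 · Winslow Wellness: $1,470 · North Transit: $700 · Pioneer Mentoring: $4,085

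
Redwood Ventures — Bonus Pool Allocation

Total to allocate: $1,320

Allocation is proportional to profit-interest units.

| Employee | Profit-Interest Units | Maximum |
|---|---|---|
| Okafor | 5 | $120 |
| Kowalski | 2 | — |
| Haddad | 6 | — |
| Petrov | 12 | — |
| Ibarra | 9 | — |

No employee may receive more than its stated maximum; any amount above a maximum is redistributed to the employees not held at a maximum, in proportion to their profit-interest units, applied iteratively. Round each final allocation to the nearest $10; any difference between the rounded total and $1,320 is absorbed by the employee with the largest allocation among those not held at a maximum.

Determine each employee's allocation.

Okafor: $120 | Kowalski: $80 | Haddad: $250 | Petrov: $500 | Ibarra: $370

Sum of profit-interest units: 34.
Proportional shares (ignoring caps): Okafor 194.12; Kowalski 77.65; Haddad 232.94; Petrov 465.88; Ibarra 349.41.
Capped: Okafor ($120); remaining pool $1,200 reallocated over remaining profit-interest units 29.
Shares after redistribution: Kowalski 82.76 → $80; Haddad 248.28 → $250; Petrov 496.55 → $500; Ibarra 372.41 → $370.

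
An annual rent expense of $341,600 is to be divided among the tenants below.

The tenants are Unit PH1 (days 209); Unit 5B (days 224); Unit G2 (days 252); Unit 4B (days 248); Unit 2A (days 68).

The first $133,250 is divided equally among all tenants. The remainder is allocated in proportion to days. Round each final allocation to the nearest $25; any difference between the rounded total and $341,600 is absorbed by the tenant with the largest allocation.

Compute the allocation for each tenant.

$133,250 shared equally gives $26,650 per tenant.
Remainder $208,350 by days (total 1,001): Unit PH1 43,501.65 → $43,500; Unit 5B 46,623.78 → $46,625; Unit G2 52,451.75 → $52,450; Unit 4B 51,619.18 → $51,625; Unit 2A 14,153.65 → $14,150.
Totals: Unit PH1 $26,650 + $43,500 = $70,150; Unit 5B $26,650 + $46,625 = $73,275; Unit G2 $26,650 + $52,450 = $79,100; Unit 4B $26,650 + $51,625 = $78,275; Unit 2A $26,650 + $14,150 = $40,800.

Unit PH1: $70,150; Unit 5B: $73,275; Unit G2: $79,100; Unit 4B: $78,275; Unit 2A: $40,800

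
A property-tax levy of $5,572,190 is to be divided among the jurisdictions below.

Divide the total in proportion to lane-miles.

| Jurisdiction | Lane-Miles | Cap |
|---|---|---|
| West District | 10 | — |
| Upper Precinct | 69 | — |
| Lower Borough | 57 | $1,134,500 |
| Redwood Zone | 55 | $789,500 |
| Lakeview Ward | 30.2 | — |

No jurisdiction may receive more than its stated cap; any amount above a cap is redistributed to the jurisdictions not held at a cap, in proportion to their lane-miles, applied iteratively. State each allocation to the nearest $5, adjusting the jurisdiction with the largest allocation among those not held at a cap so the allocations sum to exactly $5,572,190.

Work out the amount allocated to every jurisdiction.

Lane-miles total: 221.2.
Pro-rata shares before constraints: West District 251,907.32; Upper Precinct 1,738,160.53; Lower Borough 1,435,871.75; Redwood Zone 1,385,490.28; Lakeview Ward 760,760.12.
Capped: Lower Borough ($1,134,500), Redwood Zone ($789,500); balance $3,648,190 reallocated over remaining lane-miles 109.2.
Shares after redistribution: West District 334,083.33 → $334,085; Upper Precinct 2,305,175.00 → $2,305,175; Lakeview Ward 1,008,931.67 → $1,008,930.

West District: $334,085 · Upper Precinct: $2,305,175 · Lower Borough: $1,134,500 · Redwood Zone: $789,500 · Lakeview Ward: $1,008,930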